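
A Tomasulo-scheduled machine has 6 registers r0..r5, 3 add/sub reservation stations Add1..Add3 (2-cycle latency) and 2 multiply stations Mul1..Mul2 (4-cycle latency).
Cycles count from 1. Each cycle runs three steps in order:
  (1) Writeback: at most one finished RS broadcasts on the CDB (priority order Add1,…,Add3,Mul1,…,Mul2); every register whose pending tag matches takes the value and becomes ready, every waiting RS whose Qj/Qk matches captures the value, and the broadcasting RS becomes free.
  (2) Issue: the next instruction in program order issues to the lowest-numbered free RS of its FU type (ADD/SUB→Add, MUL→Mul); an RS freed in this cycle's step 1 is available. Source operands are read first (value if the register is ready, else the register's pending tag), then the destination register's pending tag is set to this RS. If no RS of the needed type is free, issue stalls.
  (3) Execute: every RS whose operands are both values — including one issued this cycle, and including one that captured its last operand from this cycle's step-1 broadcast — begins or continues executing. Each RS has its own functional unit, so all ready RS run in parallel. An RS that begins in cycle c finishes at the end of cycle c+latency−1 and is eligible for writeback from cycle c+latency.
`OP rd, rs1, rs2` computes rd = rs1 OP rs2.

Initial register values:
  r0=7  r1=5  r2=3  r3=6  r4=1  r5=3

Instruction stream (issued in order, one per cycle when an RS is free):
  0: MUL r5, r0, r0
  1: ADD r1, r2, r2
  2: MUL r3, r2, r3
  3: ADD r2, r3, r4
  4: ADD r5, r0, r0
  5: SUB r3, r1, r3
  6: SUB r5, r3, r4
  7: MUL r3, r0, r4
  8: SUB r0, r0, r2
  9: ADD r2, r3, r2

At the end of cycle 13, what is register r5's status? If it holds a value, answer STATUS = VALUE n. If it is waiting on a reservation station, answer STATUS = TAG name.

c1: issue MUL r5<-Mul1 | r0:7,r1:5,r2:3,r3:6,r4:1,r5:Mul1
c2: issue ADD r1<-Add1 | r0:7,r1:Add1,r2:3,r3:6,r4:1,r5:Mul1
c3: issue MUL r3<-Mul2 | r0:7,r1:Add1,r2:3,r3:Mul2,r4:1,r5:Mul1
c4: CDB Add1=6; issue ADD r2<-Add1 | r0:7,r1:6,r2:Add1,r3:Mul2,r4:1,r5:Mul1
c5: CDB Mul1=49; issue ADD r5<-Add2 | r0:7,r1:6,r2:Add1,r3:Mul2,r4:1,r5:Add2
c6: issue SUB r3<-Add3 | r0:7,r1:6,r2:Add1,r3:Add3,r4:1,r5:Add2
c7: CDB Add2=14; issue SUB r5<-Add2 | r0:7,r1:6,r2:Add1,r3:Add3,r4:1,r5:Add2
c8: CDB Mul2=18; issue MUL r3<-Mul1 | r0:7,r1:6,r2:Add1,r3:Mul1,r4:1,r5:Add2
c9: stall | r0:7,r1:6,r2:Add1,r3:Mul1,r4:1,r5:Add2
c10: CDB Add1=19; issue SUB r0<-Add1 | r0:Add1,r1:6,r2:19,r3:Mul1,r4:1,r5:Add2
c11: CDB Add3=-12; issue ADD r2<-Add3 | r0:Add1,r1:6,r2:Add3,r3:Mul1,r4:1,r5:Add2
c12: CDB Add1=-12 | r0:-12,r1:6,r2:Add3,r3:Mul1,r4:1,r5:Add2
c13: CDB Add2=-13 | r0:-12,r1:6,r2:Add3,r3:Mul1,r4:1,r5:-13

STATUS = VALUE -13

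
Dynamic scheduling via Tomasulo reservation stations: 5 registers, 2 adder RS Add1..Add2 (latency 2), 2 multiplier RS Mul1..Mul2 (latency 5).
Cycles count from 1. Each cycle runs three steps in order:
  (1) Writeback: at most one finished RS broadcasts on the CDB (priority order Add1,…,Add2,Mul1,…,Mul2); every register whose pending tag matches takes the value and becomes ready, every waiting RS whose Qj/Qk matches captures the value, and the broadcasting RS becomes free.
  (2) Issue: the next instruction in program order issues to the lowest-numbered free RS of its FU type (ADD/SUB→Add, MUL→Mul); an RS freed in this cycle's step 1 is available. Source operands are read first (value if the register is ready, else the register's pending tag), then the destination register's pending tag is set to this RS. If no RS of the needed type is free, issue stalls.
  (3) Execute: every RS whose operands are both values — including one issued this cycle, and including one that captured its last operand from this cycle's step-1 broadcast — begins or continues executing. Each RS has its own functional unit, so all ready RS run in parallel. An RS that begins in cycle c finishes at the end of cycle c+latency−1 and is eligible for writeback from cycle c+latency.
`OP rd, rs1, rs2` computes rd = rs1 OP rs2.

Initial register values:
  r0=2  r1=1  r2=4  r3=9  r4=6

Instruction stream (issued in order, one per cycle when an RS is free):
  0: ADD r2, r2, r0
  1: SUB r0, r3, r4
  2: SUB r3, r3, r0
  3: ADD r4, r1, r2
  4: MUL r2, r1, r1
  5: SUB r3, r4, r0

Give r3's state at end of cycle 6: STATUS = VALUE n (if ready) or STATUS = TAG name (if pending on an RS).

c1: issue ADD r2<-Add1 | r0:2,r1:1,r2:Add1,r3:9,r4:6
c2: issue SUB r0<-Add2 | r0:Add2,r1:1,r2:Add1,r3:9,r4:6
c3: CDB Add1=6; issue SUB r3<-Add1 | r0:Add2,r1:1,r2:6,r3:Add1,r4:6
c4: CDB Add2=3; issue ADD r4<-Add2 | r0:3,r1:1,r2:6,r3:Add1,r4:Add2
c5: issue MUL r2<-Mul1 | r0:3,r1:1,r2:Mul1,r3:Add1,r4:Add2
c6: CDB Add1=6; issue SUB r3<-Add1 | r0:3,r1:1,r2:Mul1,r3:Add1,r4:Add2

STATUS = TAG Add1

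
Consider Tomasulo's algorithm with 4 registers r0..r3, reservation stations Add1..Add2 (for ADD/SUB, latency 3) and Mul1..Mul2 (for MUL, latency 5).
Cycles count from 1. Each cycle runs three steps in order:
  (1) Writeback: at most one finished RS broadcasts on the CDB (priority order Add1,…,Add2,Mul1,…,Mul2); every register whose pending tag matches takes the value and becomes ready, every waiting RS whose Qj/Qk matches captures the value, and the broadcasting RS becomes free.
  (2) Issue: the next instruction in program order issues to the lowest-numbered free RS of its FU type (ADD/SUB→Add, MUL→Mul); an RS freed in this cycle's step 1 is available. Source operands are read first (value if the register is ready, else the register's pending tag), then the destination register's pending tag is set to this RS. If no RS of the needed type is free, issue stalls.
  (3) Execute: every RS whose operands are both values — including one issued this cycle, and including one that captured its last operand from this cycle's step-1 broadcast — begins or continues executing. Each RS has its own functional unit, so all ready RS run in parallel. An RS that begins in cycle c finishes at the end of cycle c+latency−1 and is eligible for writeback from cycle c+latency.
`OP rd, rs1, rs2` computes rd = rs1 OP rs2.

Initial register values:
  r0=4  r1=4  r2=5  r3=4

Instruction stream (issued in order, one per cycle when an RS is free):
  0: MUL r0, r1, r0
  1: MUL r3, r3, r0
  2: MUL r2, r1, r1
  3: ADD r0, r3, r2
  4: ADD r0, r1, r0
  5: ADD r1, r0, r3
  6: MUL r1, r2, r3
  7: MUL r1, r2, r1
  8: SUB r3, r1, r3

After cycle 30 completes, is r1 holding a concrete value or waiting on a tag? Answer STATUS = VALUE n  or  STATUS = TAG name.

STATUS = VALUE 16384

cycle 1: issue MUL r0<-Mul1 // r0:Mul1,r1:4,r2:5,r3:4
cycle 2: issue MUL r3<-Mul2 // r0:Mul1,r1:4,r2:5,r3:Mul2
cycle 3: stall // r0:Mul1,r1:4,r2:5,r3:Mul2
cycle 4: stall // r0:Mul1,r1:4,r2:5,r3:Mul2
cycle 5: stall // r0:Mul1,r1:4,r2:5,r3:Mul2
cycle 6: CDB Mul1=16; issue MUL r2<-Mul1 // r0:16,r1:4,r2:Mul1,r3:Mul2
cycle 7: issue ADD r0<-Add1 // r0:Add1,r1:4,r2:Mul1,r3:Mul2
cycle 8: issue ADD r0<-Add2 // r0:Add2,r1:4,r2:Mul1,r3:Mul2
cycle 9: stall // r0:Add2,r1:4,r2:Mul1,r3:Mul2
cycle 10: stall // r0:Add2,r1:4,r2:Mul1,r3:Mul2
cycle 11: CDB Mul1=16; stall // r0:Add2,r1:4,r2:16,r3:Mul2
cycle 12: CDB Mul2=64; stall // r0:Add2,r1:4,r2:16,r3:64
cycle 13: stall // r0:Add2,r1:4,r2:16,r3:64
cycle 14: stall // r0:Add2,r1:4,r2:16,r3:64
cycle 15: CDB Add1=80; issue ADD r1<-Add1 // r0:Add2,r1:Add1,r2:16,r3:64
cycle 16: issue MUL r1<-Mul1 // r0:Add2,r1:Mul1,r2:16,r3:64
cycle 17: issue MUL r1<-Mul2 // r0:Add2,r1:Mul2,r2:16,r3:64
cycle 18: CDB Add2=84; issue SUB r3<-Add2 // r0:84,r1:Mul2,r2:16,r3:Add2
cycle 19: - // r0:84,r1:Mul2,r2:16,r3:Add2
cycle 20: - // r0:84,r1:Mul2,r2:16,r3:Add2
cycle 21: CDB Add1=148 // r0:84,r1:Mul2,r2:16,r3:Add2
cycle 22: CDB Mul1=1024 // r0:84,r1:Mul2,r2:16,r3:Add2
cycle 23: - // r0:84,r1:Mul2,r2:16,r3:Add2
cycle 24: - // r0:84,r1:Mul2,r2:16,r3:Add2
cycle 25: - // r0:84,r1:Mul2,r2:16,r3:Add2
cycle 26: - // r0:84,r1:Mul2,r2:16,r3:Add2
cycle 27: CDB Mul2=16384 // r0:84,r1:16384,r2:16,r3:Add2
cycle 28: - // r0:84,r1:16384,r2:16,r3:Add2
cycle 29: - // r0:84,r1:16384,r2:16,r3:Add2
cycle 30: CDB Add2=16320 // r0:84,r1:16384,r2:16,r3:16320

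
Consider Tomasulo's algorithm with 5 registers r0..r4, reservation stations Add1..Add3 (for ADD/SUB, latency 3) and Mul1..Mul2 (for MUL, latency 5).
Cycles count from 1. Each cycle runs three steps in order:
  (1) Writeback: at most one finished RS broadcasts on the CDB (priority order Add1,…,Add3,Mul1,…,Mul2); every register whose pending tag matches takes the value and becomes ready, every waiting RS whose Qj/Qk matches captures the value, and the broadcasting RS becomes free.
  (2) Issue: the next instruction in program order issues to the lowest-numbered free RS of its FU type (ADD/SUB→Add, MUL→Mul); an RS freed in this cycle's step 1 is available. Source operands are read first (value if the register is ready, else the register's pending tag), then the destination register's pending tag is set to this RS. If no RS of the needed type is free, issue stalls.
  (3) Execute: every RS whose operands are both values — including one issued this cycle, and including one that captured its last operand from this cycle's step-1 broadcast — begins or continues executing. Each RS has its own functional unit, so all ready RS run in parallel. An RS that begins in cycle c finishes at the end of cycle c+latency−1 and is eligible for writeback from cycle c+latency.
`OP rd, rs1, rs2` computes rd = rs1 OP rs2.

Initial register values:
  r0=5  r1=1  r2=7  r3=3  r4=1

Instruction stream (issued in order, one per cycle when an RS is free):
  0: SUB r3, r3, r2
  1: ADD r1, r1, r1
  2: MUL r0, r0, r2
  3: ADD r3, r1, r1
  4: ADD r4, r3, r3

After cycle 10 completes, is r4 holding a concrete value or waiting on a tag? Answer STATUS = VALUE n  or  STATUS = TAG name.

STATUS = TAG Add2

  c1: issue SUB r3<-Add1  regs: r0:5,r1:1,r2:7,r3:Add1,r4:1
  c2: issue ADD r1<-Add2  regs: r0:5,r1:Add2,r2:7,r3:Add1,r4:1
  c3: issue MUL r0<-Mul1  regs: r0:Mul1,r1:Add2,r2:7,r3:Add1,r4:1
  c4: CDB Add1=-4; issue ADD r3<-Add1  regs: r0:Mul1,r1:Add2,r2:7,r3:Add1,r4:1
  c5: CDB Add2=2; issue ADD r4<-Add2  regs: r0:Mul1,r1:2,r2:7,r3:Add1,r4:Add2
  c6: -  regs: r0:Mul1,r1:2,r2:7,r3:Add1,r4:Add2
  c7: -  regs: r0:Mul1,r1:2,r2:7,r3:Add1,r4:Add2
  c8: CDB Add1=4  regs: r0:Mul1,r1:2,r2:7,r3:4,r4:Add2
  c9: CDB Mul1=35  regs: r0:35,r1:2,r2:7,r3:4,r4:Add2
  c10: -  regs: r0:35,r1:2,r2:7,r3:4,r4:Add2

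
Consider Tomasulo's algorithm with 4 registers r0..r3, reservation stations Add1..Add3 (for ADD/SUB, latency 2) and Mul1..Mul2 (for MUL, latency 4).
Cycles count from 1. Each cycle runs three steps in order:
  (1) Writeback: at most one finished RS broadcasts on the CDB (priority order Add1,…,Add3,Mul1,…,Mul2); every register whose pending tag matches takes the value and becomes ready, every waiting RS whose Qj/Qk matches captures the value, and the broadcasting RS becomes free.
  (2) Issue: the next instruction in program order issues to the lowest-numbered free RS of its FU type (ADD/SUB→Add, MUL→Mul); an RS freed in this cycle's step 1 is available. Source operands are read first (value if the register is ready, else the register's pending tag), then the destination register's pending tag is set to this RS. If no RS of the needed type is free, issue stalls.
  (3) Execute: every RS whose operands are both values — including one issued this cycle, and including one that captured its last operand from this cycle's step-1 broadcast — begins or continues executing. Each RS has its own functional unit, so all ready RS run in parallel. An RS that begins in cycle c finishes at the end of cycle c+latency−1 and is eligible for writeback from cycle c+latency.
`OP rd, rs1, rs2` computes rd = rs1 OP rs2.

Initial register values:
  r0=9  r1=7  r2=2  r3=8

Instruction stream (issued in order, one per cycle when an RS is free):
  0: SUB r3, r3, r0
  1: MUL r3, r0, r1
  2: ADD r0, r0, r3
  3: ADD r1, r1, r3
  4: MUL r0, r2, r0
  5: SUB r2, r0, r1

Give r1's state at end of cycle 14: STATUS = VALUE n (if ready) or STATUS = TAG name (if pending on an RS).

STATUS = VALUE 70

cycle 1: issue SUB r3<-Add1 // r0:9,r1:7,r2:2,r3:Add1
cycle 2: issue MUL r3<-Mul1 // r0:9,r1:7,r2:2,r3:Mul1
cycle 3: CDB Add1=-1; issue ADD r0<-Add1 // r0:Add1,r1:7,r2:2,r3:Mul1
cycle 4: issue ADD r1<-Add2 // r0:Add1,r1:Add2,r2:2,r3:Mul1
cycle 5: issue MUL r0<-Mul2 // r0:Mul2,r1:Add2,r2:2,r3:Mul1
cycle 6: CDB Mul1=63; issue SUB r2<-Add3 // r0:Mul2,r1:Add2,r2:Add3,r3:63
cycle 7: - // r0:Mul2,r1:Add2,r2:Add3,r3:63
cycle 8: CDB Add1=72 // r0:Mul2,r1:Add2,r2:Add3,r3:63
cycle 9: CDB Add2=70 // r0:Mul2,r1:70,r2:Add3,r3:63
cycle 10: - // r0:Mul2,r1:70,r2:Add3,r3:63
cycle 11: - // r0:Mul2,r1:70,r2:Add3,r3:63
cycle 12: CDB Mul2=144 // r0:144,r1:70,r2:Add3,r3:63
cycle 13: - // r0:144,r1:70,r2:Add3,r3:63
cycle 14: CDB Add3=74 // r0:144,r1:70,r2:74,r3:63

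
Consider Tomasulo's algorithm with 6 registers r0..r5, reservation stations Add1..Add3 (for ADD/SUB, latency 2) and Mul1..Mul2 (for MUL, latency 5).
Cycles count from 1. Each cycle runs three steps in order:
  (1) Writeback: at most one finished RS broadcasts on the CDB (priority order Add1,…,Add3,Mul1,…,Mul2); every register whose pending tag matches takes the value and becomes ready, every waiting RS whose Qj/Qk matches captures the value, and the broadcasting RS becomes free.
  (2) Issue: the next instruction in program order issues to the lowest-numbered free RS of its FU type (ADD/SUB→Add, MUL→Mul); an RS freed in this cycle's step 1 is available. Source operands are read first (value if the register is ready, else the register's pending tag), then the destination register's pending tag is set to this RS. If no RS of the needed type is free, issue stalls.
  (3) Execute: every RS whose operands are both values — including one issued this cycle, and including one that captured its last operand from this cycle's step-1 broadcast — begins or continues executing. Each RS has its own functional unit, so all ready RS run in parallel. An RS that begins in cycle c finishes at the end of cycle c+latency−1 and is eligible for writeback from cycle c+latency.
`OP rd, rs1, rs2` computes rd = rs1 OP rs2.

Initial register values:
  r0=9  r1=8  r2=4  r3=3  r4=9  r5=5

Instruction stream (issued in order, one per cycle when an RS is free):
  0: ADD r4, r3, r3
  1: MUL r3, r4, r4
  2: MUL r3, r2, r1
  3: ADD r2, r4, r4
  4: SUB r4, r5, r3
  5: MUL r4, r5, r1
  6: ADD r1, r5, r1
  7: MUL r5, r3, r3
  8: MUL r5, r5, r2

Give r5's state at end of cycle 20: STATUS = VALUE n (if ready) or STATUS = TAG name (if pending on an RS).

STATUS = VALUE 12288

cycle 1: issue ADD r4<-Add1 // r0:9,r1:8,r2:4,r3:3,r4:Add1,r5:5
cycle 2: issue MUL r3<-Mul1 // r0:9,r1:8,r2:4,r3:Mul1,r4:Add1,r5:5
cycle 3: CDB Add1=6; issue MUL r3<-Mul2 // r0:9,r1:8,r2:4,r3:Mul2,r4:6,r5:5
cycle 4: issue ADD r2<-Add1 // r0:9,r1:8,r2:Add1,r3:Mul2,r4:6,r5:5
cycle 5: issue SUB r4<-Add2 // r0:9,r1:8,r2:Add1,r3:Mul2,r4:Add2,r5:5
cycle 6: CDB Add1=12; stall // r0:9,r1:8,r2:12,r3:Mul2,r4:Add2,r5:5
cycle 7: stall // r0:9,r1:8,r2:12,r3:Mul2,r4:Add2,r5:5
cycle 8: CDB Mul1=36; issue MUL r4<-Mul1 // r0:9,r1:8,r2:12,r3:Mul2,r4:Mul1,r5:5
cycle 9: CDB Mul2=32; issue ADD r1<-Add1 // r0:9,r1:Add1,r2:12,r3:32,r4:Mul1,r5:5
cycle 10: issue MUL r5<-Mul2 // r0:9,r1:Add1,r2:12,r3:32,r4:Mul1,r5:Mul2
cycle 11: CDB Add1=13; stall // r0:9,r1:13,r2:12,r3:32,r4:Mul1,r5:Mul2
cycle 12: CDB Add2=-27; stall // r0:9,r1:13,r2:12,r3:32,r4:Mul1,r5:Mul2
cycle 13: CDB Mul1=40; issue MUL r5<-Mul1 // r0:9,r1:13,r2:12,r3:32,r4:40,r5:Mul1
cycle 14: - // r0:9,r1:13,r2:12,r3:32,r4:40,r5:Mul1
cycle 15: CDB Mul2=1024 // r0:9,r1:13,r2:12,r3:32,r4:40,r5:Mul1
cycle 16: - // r0:9,r1:13,r2:12,r3:32,r4:40,r5:Mul1
cycle 17: - // r0:9,r1:13,r2:12,r3:32,r4:40,r5:Mul1
cycle 18: - // r0:9,r1:13,r2:12,r3:32,r4:40,r5:Mul1
cycle 19: - // r0:9,r1:13,r2:12,r3:32,r4:40,r5:Mul1
cycle 20: CDB Mul1=12288 // r0:9,r1:13,r2:12,r3:32,r4:40,r5:12288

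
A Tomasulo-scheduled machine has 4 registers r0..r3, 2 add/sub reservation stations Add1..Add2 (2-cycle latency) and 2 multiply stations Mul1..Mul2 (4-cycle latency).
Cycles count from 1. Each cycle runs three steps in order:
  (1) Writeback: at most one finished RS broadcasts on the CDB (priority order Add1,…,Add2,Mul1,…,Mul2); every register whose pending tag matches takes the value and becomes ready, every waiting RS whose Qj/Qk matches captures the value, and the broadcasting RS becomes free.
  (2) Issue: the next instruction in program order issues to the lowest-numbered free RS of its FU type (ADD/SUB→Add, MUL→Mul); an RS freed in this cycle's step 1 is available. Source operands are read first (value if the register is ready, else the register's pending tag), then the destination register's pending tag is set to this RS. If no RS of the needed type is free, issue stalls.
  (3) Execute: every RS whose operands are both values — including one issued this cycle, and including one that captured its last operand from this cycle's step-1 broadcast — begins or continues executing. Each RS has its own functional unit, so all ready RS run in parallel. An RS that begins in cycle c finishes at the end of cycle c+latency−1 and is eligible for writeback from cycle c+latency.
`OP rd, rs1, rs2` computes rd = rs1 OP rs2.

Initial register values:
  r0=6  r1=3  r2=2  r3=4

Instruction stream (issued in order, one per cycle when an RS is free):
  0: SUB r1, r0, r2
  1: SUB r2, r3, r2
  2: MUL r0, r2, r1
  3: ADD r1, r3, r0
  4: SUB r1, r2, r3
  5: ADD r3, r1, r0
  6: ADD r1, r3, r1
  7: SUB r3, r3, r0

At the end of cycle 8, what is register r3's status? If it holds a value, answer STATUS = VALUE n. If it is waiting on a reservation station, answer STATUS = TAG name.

STATUS = TAG Add2

  c1: issue SUB r1<-Add1  regs: r0:6,r1:Add1,r2:2,r3:4
  c2: issue SUB r2<-Add2  regs: r0:6,r1:Add1,r2:Add2,r3:4
  c3: CDB Add1=4; issue MUL r0<-Mul1  regs: r0:Mul1,r1:4,r2:Add2,r3:4
  c4: CDB Add2=2; issue ADD r1<-Add1  regs: r0:Mul1,r1:Add1,r2:2,r3:4
  c5: issue SUB r1<-Add2  regs: r0:Mul1,r1:Add2,r2:2,r3:4
  c6: stall  regs: r0:Mul1,r1:Add2,r2:2,r3:4
  c7: CDB Add2=-2; issue ADD r3<-Add2  regs: r0:Mul1,r1:-2,r2:2,r3:Add2
  c8: CDB Mul1=8; stall  regs: r0:8,r1:-2,r2:2,r3:Add2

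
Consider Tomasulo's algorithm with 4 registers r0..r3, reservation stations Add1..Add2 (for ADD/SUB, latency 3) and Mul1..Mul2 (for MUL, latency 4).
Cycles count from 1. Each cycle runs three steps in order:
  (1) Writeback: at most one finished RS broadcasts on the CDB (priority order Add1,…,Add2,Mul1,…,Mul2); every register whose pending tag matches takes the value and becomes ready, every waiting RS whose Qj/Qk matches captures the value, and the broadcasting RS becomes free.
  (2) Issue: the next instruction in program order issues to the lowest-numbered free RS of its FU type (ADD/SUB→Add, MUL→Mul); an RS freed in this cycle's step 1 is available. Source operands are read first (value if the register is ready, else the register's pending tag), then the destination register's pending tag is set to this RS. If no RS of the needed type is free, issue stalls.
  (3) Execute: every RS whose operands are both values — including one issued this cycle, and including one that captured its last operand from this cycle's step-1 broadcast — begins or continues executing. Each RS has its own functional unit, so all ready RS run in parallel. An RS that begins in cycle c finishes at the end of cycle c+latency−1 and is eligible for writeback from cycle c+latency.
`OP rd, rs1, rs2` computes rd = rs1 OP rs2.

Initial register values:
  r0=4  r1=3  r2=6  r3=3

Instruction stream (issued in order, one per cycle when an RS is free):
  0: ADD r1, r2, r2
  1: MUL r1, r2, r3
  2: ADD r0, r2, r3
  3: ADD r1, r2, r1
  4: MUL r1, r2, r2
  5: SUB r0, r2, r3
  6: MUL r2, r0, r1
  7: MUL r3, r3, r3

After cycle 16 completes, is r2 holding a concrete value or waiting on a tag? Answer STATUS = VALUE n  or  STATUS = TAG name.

STATUS = VALUE 108

  c1: issue ADD r1<-Add1  regs: r0:4,r1:Add1,r2:6,r3:3
  c2: issue MUL r1<-Mul1  regs: r0:4,r1:Mul1,r2:6,r3:3
  c3: issue ADD r0<-Add2  regs: r0:Add2,r1:Mul1,r2:6,r3:3
  c4: CDB Add1=12; issue ADD r1<-Add1  regs: r0:Add2,r1:Add1,r2:6,r3:3
  c5: issue MUL r1<-Mul2  regs: r0:Add2,r1:Mul2,r2:6,r3:3
  c6: CDB Add2=9; issue SUB r0<-Add2  regs: r0:Add2,r1:Mul2,r2:6,r3:3
  c7: CDB Mul1=18; issue MUL r2<-Mul1  regs: r0:Add2,r1:Mul2,r2:Mul1,r3:3
  c8: stall  regs: r0:Add2,r1:Mul2,r2:Mul1,r3:3
  c9: CDB Add2=3; stall  regs: r0:3,r1:Mul2,r2:Mul1,r3:3
  c10: CDB Add1=24; stall  regs: r0:3,r1:Mul2,r2:Mul1,r3:3
  c11: CDB Mul2=36; issue MUL r3<-Mul2  regs: r0:3,r1:36,r2:Mul1,r3:Mul2
  c12: -  regs: r0:3,r1:36,r2:Mul1,r3:Mul2
  c13: -  regs: r0:3,r1:36,r2:Mul1,r3:Mul2
  c14: -  regs: r0:3,r1:36,r2:Mul1,r3:Mul2
  c15: CDB Mul1=108  regs: r0:3,r1:36,r2:108,r3:Mul2
  c16: CDB Mul2=9  regs: r0:3,r1:36,r2:108,r3:9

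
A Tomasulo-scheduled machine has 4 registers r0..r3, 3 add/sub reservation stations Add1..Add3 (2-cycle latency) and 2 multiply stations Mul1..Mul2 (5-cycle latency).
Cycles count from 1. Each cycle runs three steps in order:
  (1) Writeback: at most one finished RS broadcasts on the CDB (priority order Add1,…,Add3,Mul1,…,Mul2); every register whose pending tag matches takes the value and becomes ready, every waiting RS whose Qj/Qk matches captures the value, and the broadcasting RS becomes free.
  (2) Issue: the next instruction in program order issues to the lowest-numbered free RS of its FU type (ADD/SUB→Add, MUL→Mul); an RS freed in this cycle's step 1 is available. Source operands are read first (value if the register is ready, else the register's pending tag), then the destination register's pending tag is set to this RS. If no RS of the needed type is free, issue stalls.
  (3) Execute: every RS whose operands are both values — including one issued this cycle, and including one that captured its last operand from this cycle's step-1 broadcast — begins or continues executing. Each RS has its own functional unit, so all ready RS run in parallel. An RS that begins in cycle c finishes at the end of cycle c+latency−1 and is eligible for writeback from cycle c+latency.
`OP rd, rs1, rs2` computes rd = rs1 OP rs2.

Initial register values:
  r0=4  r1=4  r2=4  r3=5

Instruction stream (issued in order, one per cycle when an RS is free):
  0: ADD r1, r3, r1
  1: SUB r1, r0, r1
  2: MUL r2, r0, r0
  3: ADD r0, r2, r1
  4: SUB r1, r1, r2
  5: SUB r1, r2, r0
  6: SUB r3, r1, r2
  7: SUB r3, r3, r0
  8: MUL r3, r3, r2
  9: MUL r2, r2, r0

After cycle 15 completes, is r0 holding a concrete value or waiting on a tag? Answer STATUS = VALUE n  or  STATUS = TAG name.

  c1: issue ADD r1<-Add1  regs: r0:4,r1:Add1,r2:4,r3:5
  c2: issue SUB r1<-Add2  regs: r0:4,r1:Add2,r2:4,r3:5
  c3: CDB Add1=9; issue MUL r2<-Mul1  regs: r0:4,r1:Add2,r2:Mul1,r3:5
  c4: issue ADD r0<-Add1  regs: r0:Add1,r1:Add2,r2:Mul1,r3:5
  c5: CDB Add2=-5; issue SUB r1<-Add2  regs: r0:Add1,r1:Add2,r2:Mul1,r3:5
  c6: issue SUB r1<-Add3  regs: r0:Add1,r1:Add3,r2:Mul1,r3:5
  c7: stall  regs: r0:Add1,r1:Add3,r2:Mul1,r3:5
  c8: CDB Mul1=16; stall  regs: r0:Add1,r1:Add3,r2:16,r3:5
  c9: stall  regs: r0:Add1,r1:Add3,r2:16,r3:5
  c10: CDB Add1=11; issue SUB r3<-Add1  regs: r0:11,r1:Add3,r2:16,r3:Add1
  c11: CDB Add2=-21; issue SUB r3<-Add2  regs: r0:11,r1:Add3,r2:16,r3:Add2
  c12: CDB Add3=5; issue MUL r3<-Mul1  regs: r0:11,r1:5,r2:16,r3:Mul1
  c13: issue MUL r2<-Mul2  regs: r0:11,r1:5,r2:Mul2,r3:Mul1
  c14: CDB Add1=-11  regs: r0:11,r1:5,r2:Mul2,r3:Mul1
  c15: -  regs: r0:11,r1:5,r2:Mul2,r3:Mul1

STATUS = VALUE 11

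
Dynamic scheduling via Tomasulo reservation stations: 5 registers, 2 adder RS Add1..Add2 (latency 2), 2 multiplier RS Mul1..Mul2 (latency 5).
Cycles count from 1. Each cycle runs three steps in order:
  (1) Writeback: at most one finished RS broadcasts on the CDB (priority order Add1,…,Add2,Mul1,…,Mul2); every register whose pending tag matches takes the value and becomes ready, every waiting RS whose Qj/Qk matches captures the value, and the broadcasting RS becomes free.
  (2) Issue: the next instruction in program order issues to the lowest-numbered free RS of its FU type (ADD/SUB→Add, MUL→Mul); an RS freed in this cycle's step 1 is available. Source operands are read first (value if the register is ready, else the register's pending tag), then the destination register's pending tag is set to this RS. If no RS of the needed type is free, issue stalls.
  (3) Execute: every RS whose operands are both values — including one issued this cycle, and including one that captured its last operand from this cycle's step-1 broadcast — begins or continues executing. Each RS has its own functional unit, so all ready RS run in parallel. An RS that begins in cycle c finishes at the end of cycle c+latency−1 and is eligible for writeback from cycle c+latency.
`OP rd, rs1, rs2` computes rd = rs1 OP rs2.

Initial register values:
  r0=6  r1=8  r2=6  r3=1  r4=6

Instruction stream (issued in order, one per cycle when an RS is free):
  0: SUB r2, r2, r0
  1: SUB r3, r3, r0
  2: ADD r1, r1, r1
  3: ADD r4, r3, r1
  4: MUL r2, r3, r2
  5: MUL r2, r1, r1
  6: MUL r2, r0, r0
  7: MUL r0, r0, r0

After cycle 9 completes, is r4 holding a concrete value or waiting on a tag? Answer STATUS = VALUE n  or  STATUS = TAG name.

STATUS = VALUE 11

cycle 1: issue SUB r2<-Add1 // r0:6,r1:8,r2:Add1,r3:1,r4:6
cycle 2: issue SUB r3<-Add2 // r0:6,r1:8,r2:Add1,r3:Add2,r4:6
cycle 3: CDB Add1=0; issue ADD r1<-Add1 // r0:6,r1:Add1,r2:0,r3:Add2,r4:6
cycle 4: CDB Add2=-5; issue ADD r4<-Add2 // r0:6,r1:Add1,r2:0,r3:-5,r4:Add2
cycle 5: CDB Add1=16; issue MUL r2<-Mul1 // r0:6,r1:16,r2:Mul1,r3:-5,r4:Add2
cycle 6: issue MUL r2<-Mul2 // r0:6,r1:16,r2:Mul2,r3:-5,r4:Add2
cycle 7: CDB Add2=11; stall // r0:6,r1:16,r2:Mul2,r3:-5,r4:11
cycle 8: stall // r0:6,r1:16,r2:Mul2,r3:-5,r4:11
cycle 9: stall // r0:6,r1:16,r2:Mul2,r3:-5,r4:11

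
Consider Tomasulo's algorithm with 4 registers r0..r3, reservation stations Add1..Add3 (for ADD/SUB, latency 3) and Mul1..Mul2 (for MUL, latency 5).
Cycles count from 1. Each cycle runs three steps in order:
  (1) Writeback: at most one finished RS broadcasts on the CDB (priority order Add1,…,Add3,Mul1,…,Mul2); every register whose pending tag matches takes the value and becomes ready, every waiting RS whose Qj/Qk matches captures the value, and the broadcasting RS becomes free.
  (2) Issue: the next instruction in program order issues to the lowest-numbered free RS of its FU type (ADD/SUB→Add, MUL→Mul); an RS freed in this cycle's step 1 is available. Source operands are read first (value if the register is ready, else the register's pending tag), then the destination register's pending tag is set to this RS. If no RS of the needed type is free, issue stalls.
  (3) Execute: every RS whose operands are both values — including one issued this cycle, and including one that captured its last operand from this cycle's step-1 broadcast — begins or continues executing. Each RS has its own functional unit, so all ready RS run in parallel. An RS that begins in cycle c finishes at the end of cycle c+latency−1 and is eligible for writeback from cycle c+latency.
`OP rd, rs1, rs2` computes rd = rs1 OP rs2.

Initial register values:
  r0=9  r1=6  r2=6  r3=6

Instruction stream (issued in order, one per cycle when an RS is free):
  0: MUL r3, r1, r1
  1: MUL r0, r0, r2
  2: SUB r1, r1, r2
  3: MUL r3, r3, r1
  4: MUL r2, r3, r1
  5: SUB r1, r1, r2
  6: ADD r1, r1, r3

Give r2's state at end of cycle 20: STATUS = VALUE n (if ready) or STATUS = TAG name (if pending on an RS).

cycle 1: issue MUL r3<-Mul1 // r0:9,r1:6,r2:6,r3:Mul1
cycle 2: issue MUL r0<-Mul2 // r0:Mul2,r1:6,r2:6,r3:Mul1
cycle 3: issue SUB r1<-Add1 // r0:Mul2,r1:Add1,r2:6,r3:Mul1
cycle 4: stall // r0:Mul2,r1:Add1,r2:6,r3:Mul1
cycle 5: stall // r0:Mul2,r1:Add1,r2:6,r3:Mul1
cycle 6: CDB Add1=0; stall // r0:Mul2,r1:0,r2:6,r3:Mul1
cycle 7: CDB Mul1=36; issue MUL r3<-Mul1 // r0:Mul2,r1:0,r2:6,r3:Mul1
cycle 8: CDB Mul2=54; issue MUL r2<-Mul2 // r0:54,r1:0,r2:Mul2,r3:Mul1
cycle 9: issue SUB r1<-Add1 // r0:54,r1:Add1,r2:Mul2,r3:Mul1
cycle 10: issue ADD r1<-Add2 // r0:54,r1:Add2,r2:Mul2,r3:Mul1
cycle 11: - // r0:54,r1:Add2,r2:Mul2,r3:Mul1
cycle 12: CDB Mul1=0 // r0:54,r1:Add2,r2:Mul2,r3:0
cycle 13: - // r0:54,r1:Add2,r2:Mul2,r3:0
cycle 14: - // r0:54,r1:Add2,r2:Mul2,r3:0
cycle 15: - // r0:54,r1:Add2,r2:Mul2,r3:0
cycle 16: - // r0:54,r1:Add2,r2:Mul2,r3:0
cycle 17: CDB Mul2=0 // r0:54,r1:Add2,r2:0,r3:0
cycle 18: - // r0:54,r1:Add2,r2:0,r3:0
cycle 19: - // r0:54,r1:Add2,r2:0,r3:0
cycle 20: CDB Add1=0 // r0:54,r1:Add2,r2:0,r3:0

STATUS = VALUE 0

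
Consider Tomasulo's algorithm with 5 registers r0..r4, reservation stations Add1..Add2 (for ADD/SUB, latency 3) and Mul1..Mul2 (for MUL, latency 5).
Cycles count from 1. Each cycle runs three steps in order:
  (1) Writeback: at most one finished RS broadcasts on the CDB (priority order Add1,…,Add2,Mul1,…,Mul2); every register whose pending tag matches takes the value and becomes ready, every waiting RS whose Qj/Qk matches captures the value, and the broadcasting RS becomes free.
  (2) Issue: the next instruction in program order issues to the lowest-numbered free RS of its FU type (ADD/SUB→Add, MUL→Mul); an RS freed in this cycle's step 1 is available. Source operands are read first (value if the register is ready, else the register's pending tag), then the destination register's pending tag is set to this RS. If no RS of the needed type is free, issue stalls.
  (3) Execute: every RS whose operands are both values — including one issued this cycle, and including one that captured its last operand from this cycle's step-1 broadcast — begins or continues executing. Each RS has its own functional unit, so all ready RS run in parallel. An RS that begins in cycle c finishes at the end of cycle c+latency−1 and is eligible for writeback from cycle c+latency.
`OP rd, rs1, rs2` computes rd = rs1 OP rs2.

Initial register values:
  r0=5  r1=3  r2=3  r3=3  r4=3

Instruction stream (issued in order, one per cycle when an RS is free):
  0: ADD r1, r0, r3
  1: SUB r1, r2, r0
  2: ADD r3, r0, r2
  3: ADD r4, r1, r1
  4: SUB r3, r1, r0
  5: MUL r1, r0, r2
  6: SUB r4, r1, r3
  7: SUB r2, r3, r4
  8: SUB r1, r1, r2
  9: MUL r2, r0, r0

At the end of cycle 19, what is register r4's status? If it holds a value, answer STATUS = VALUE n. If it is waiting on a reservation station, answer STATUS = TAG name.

STATUS = VALUE 22

  c1: issue ADD r1<-Add1  regs: r0:5,r1:Add1,r2:3,r3:3,r4:3
  c2: issue SUB r1<-Add2  regs: r0:5,r1:Add2,r2:3,r3:3,r4:3
  c3: stall  regs: r0:5,r1:Add2,r2:3,r3:3,r4:3
  c4: CDB Add1=8; issue ADD r3<-Add1  regs: r0:5,r1:Add2,r2:3,r3:Add1,r4:3
  c5: CDB Add2=-2; issue ADD r4<-Add2  regs: r0:5,r1:-2,r2:3,r3:Add1,r4:Add2
  c6: stall  regs: r0:5,r1:-2,r2:3,r3:Add1,r4:Add2
  c7: CDB Add1=8; issue SUB r3<-Add1  regs: r0:5,r1:-2,r2:3,r3:Add1,r4:Add2
  c8: CDB Add2=-4; issue MUL r1<-Mul1  regs: r0:5,r1:Mul1,r2:3,r3:Add1,r4:-4
  c9: issue SUB r4<-Add2  regs: r0:5,r1:Mul1,r2:3,r3:Add1,r4:Add2
  c10: CDB Add1=-7; issue SUB r2<-Add1  regs: r0:5,r1:Mul1,r2:Add1,r3:-7,r4:Add2
  c11: stall  regs: r0:5,r1:Mul1,r2:Add1,r3:-7,r4:Add2
  c12: stall  regs: r0:5,r1:Mul1,r2:Add1,r3:-7,r4:Add2
  c13: CDB Mul1=15; stall  regs: r0:5,r1:15,r2:Add1,r3:-7,r4:Add2
  c14: stall  regs: r0:5,r1:15,r2:Add1,r3:-7,r4:Add2
  c15: stall  regs: r0:5,r1:15,r2:Add1,r3:-7,r4:Add2
  c16: CDB Add2=22; issue SUB r1<-Add2  regs: r0:5,r1:Add2,r2:Add1,r3:-7,r4:22
  c17: issue MUL r2<-Mul1  regs: r0:5,r1:Add2,r2:Mul1,r3:-7,r4:22
  c18: -  regs: r0:5,r1:Add2,r2:Mul1,r3:-7,r4:22
  c19: CDB Add1=-29  regs: r0:5,r1:Add2,r2:Mul1,r3:-7,r4:22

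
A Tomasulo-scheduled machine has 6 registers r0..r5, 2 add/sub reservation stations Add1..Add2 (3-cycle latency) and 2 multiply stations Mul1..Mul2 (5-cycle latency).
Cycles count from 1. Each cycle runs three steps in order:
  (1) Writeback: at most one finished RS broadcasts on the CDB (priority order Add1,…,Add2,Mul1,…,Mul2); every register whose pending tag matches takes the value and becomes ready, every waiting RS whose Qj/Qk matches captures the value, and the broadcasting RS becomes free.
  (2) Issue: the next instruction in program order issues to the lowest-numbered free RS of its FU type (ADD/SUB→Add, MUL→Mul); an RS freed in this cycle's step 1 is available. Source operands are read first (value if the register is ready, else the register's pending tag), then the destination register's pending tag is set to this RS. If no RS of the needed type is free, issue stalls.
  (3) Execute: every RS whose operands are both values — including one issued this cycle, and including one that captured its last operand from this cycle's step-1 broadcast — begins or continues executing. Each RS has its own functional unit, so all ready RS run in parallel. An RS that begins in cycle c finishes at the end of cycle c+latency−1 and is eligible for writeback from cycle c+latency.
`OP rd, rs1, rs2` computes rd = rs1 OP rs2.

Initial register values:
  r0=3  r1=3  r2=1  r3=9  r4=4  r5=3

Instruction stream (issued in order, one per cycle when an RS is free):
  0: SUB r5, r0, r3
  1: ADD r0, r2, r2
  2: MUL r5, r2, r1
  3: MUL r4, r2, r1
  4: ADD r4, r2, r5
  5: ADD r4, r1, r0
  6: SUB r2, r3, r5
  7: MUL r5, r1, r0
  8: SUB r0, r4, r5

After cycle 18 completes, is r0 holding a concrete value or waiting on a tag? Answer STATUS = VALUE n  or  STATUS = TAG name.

c1: issue SUB r5<-Add1 | r0:3,r1:3,r2:1,r3:9,r4:4,r5:Add1
c2: issue ADD r0<-Add2 | r0:Add2,r1:3,r2:1,r3:9,r4:4,r5:Add1
c3: issue MUL r5<-Mul1 | r0:Add2,r1:3,r2:1,r3:9,r4:4,r5:Mul1
c4: CDB Add1=-6; issue MUL r4<-Mul2 | r0:Add2,r1:3,r2:1,r3:9,r4:Mul2,r5:Mul1
c5: CDB Add2=2; issue ADD r4<-Add1 | r0:2,r1:3,r2:1,r3:9,r4:Add1,r5:Mul1
c6: issue ADD r4<-Add2 | r0:2,r1:3,r2:1,r3:9,r4:Add2,r5:Mul1
c7: stall | r0:2,r1:3,r2:1,r3:9,r4:Add2,r5:Mul1
c8: CDB Mul1=3; stall | r0:2,r1:3,r2:1,r3:9,r4:Add2,r5:3
c9: CDB Add2=5; issue SUB r2<-Add2 | r0:2,r1:3,r2:Add2,r3:9,r4:5,r5:3
c10: CDB Mul2=3; issue MUL r5<-Mul1 | r0:2,r1:3,r2:Add2,r3:9,r4:5,r5:Mul1
c11: CDB Add1=4; issue SUB r0<-Add1 | r0:Add1,r1:3,r2:Add2,r3:9,r4:5,r5:Mul1
c12: CDB Add2=6 | r0:Add1,r1:3,r2:6,r3:9,r4:5,r5:Mul1
c13: - | r0:Add1,r1:3,r2:6,r3:9,r4:5,r5:Mul1
c14: - | r0:Add1,r1:3,r2:6,r3:9,r4:5,r5:Mul1
c15: CDB Mul1=6 | r0:Add1,r1:3,r2:6,r3:9,r4:5,r5:6
c16: - | r0:Add1,r1:3,r2:6,r3:9,r4:5,r5:6
c17: - | r0:Add1,r1:3,r2:6,r3:9,r4:5,r5:6
c18: CDB Add1=-1 | r0:-1,r1:3,r2:6,r3:9,r4:5,r5:6

STATUS = VALUE -1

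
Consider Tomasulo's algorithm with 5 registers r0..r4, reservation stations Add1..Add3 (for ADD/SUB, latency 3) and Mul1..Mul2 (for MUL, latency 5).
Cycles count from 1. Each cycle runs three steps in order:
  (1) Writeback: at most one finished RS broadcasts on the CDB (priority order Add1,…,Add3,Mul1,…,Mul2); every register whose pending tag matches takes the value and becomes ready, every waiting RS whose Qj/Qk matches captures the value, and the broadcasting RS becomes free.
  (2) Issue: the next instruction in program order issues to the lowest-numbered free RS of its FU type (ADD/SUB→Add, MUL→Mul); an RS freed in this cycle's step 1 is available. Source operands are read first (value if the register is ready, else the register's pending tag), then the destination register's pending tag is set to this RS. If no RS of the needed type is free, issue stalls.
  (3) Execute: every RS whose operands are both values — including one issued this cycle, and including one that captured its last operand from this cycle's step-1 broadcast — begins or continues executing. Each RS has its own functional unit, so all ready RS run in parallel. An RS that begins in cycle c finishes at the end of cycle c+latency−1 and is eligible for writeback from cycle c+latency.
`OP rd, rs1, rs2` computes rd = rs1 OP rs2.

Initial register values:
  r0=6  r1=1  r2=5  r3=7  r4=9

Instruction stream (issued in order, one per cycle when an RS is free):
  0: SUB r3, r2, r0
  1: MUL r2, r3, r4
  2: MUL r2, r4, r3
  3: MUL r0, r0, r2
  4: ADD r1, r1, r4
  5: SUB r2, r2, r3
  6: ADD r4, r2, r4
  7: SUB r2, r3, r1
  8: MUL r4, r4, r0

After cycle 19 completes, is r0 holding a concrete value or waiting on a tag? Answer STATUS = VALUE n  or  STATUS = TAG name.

c1: issue SUB r3<-Add1 | r0:6,r1:1,r2:5,r3:Add1,r4:9
c2: issue MUL r2<-Mul1 | r0:6,r1:1,r2:Mul1,r3:Add1,r4:9
c3: issue MUL r2<-Mul2 | r0:6,r1:1,r2:Mul2,r3:Add1,r4:9
c4: CDB Add1=-1; stall | r0:6,r1:1,r2:Mul2,r3:-1,r4:9
c5: stall | r0:6,r1:1,r2:Mul2,r3:-1,r4:9
c6: stall | r0:6,r1:1,r2:Mul2,r3:-1,r4:9
c7: stall | r0:6,r1:1,r2:Mul2,r3:-1,r4:9
c8: stall | r0:6,r1:1,r2:Mul2,r3:-1,r4:9
c9: CDB Mul1=-9; issue MUL r0<-Mul1 | r0:Mul1,r1:1,r2:Mul2,r3:-1,r4:9
c10: CDB Mul2=-9; issue ADD r1<-Add1 | r0:Mul1,r1:Add1,r2:-9,r3:-1,r4:9
c11: issue SUB r2<-Add2 | r0:Mul1,r1:Add1,r2:Add2,r3:-1,r4:9
c12: issue ADD r4<-Add3 | r0:Mul1,r1:Add1,r2:Add2,r3:-1,r4:Add3
c13: CDB Add1=10; issue SUB r2<-Add1 | r0:Mul1,r1:10,r2:Add1,r3:-1,r4:Add3
c14: CDB Add2=-8; issue MUL r4<-Mul2 | r0:Mul1,r1:10,r2:Add1,r3:-1,r4:Mul2
c15: CDB Mul1=-54 | r0:-54,r1:10,r2:Add1,r3:-1,r4:Mul2
c16: CDB Add1=-11 | r0:-54,r1:10,r2:-11,r3:-1,r4:Mul2
c17: CDB Add3=1 | r0:-54,r1:10,r2:-11,r3:-1,r4:Mul2
c18: - | r0:-54,r1:10,r2:-11,r3:-1,r4:Mul2
c19: - | r0:-54,r1:10,r2:-11,r3:-1,r4:Mul2

STATUS = VALUE -54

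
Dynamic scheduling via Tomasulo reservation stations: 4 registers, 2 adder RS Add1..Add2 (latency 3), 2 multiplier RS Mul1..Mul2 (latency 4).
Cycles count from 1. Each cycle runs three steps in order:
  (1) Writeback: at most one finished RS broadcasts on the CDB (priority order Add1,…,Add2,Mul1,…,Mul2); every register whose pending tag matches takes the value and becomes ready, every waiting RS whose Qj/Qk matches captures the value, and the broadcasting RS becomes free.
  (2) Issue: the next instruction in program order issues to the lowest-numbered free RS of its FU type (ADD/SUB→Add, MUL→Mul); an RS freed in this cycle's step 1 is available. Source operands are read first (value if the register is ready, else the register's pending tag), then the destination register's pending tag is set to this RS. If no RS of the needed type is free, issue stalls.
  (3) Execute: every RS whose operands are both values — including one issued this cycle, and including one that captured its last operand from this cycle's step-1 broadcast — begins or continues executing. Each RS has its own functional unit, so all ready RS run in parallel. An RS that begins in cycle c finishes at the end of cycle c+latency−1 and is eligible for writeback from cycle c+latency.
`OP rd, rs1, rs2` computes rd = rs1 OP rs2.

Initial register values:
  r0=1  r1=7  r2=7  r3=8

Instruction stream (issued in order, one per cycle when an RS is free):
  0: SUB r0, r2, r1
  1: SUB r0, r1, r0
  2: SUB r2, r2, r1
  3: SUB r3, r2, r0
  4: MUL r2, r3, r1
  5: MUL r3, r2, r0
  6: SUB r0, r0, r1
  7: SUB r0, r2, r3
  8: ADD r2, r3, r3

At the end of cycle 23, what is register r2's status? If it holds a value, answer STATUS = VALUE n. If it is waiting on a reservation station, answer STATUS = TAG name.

STATUS = VALUE -686

cycle 1: issue SUB r0<-Add1 // r0:Add1,r1:7,r2:7,r3:8
cycle 2: issue SUB r0<-Add2 // r0:Add2,r1:7,r2:7,r3:8
cycle 3: stall // r0:Add2,r1:7,r2:7,r3:8
cycle 4: CDB Add1=0; issue SUB r2<-Add1 // r0:Add2,r1:7,r2:Add1,r3:8
cycle 5: stall // r0:Add2,r1:7,r2:Add1,r3:8
cycle 6: stall // r0:Add2,r1:7,r2:Add1,r3:8
cycle 7: CDB Add1=0; issue SUB r3<-Add1 // r0:Add2,r1:7,r2:0,r3:Add1
cycle 8: CDB Add2=7; issue MUL r2<-Mul1 // r0:7,r1:7,r2:Mul1,r3:Add1
cycle 9: issue MUL r3<-Mul2 // r0:7,r1:7,r2:Mul1,r3:Mul2
cycle 10: issue SUB r0<-Add2 // r0:Add2,r1:7,r2:Mul1,r3:Mul2
cycle 11: CDB Add1=-7; issue SUB r0<-Add1 // r0:Add1,r1:7,r2:Mul1,r3:Mul2
cycle 12: stall // r0:Add1,r1:7,r2:Mul1,r3:Mul2
cycle 13: CDB Add2=0; issue ADD r2<-Add2 // r0:Add1,r1:7,r2:Add2,r3:Mul2
cycle 14: - // r0:Add1,r1:7,r2:Add2,r3:Mul2
cycle 15: CDB Mul1=-49 // r0:Add1,r1:7,r2:Add2,r3:Mul2
cycle 16: - // r0:Add1,r1:7,r2:Add2,r3:Mul2
cycle 17: - // r0:Add1,r1:7,r2:Add2,r3:Mul2
cycle 18: - // r0:Add1,r1:7,r2:Add2,r3:Mul2
cycle 19: CDB Mul2=-343 // r0:Add1,r1:7,r2:Add2,r3:-343
cycle 20: - // r0:Add1,r1:7,r2:Add2,r3:-343
cycle 21: - // r0:Add1,r1:7,r2:Add2,r3:-343
cycle 22: CDB Add1=294 // r0:294,r1:7,r2:Add2,r3:-343
cycle 23: CDB Add2=-686 // r0:294,r1:7,r2:-686,r3:-343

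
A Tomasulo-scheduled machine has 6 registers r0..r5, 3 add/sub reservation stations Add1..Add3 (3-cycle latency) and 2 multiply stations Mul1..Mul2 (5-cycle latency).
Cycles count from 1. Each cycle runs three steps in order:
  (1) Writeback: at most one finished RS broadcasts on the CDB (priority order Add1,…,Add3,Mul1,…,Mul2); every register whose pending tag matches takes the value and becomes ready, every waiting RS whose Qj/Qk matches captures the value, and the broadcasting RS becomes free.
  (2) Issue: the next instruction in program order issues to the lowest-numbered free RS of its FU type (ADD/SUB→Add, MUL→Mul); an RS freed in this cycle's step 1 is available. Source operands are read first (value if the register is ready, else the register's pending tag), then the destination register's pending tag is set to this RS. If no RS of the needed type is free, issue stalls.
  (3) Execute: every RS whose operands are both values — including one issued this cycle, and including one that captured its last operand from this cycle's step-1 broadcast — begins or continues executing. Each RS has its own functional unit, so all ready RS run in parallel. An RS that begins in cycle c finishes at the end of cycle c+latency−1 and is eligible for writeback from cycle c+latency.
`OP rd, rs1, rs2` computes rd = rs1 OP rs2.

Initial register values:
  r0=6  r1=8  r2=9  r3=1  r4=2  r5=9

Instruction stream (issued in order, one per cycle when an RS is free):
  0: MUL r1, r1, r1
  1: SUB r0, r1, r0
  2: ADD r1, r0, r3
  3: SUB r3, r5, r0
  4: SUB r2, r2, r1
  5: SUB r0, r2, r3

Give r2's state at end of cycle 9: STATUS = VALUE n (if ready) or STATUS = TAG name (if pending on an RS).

c1: issue MUL r1<-Mul1 | r0:6,r1:Mul1,r2:9,r3:1,r4:2,r5:9
c2: issue SUB r0<-Add1 | r0:Add1,r1:Mul1,r2:9,r3:1,r4:2,r5:9
c3: issue ADD r1<-Add2 | r0:Add1,r1:Add2,r2:9,r3:1,r4:2,r5:9
c4: issue SUB r3<-Add3 | r0:Add1,r1:Add2,r2:9,r3:Add3,r4:2,r5:9
c5: stall | r0:Add1,r1:Add2,r2:9,r3:Add3,r4:2,r5:9
c6: CDB Mul1=64; stall | r0:Add1,r1:Add2,r2:9,r3:Add3,r4:2,r5:9
c7: stall | r0:Add1,r1:Add2,r2:9,r3:Add3,r4:2,r5:9
c8: stall | r0:Add1,r1:Add2,r2:9,r3:Add3,r4:2,r5:9
c9: CDB Add1=58; issue SUB r2<-Add1 | r0:58,r1:Add2,r2:Add1,r3:Add3,r4:2,r5:9

STATUS = TAG Add1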